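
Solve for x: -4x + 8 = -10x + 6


Starting with: -4x + 8 = -10x + 6
Move all x terms to left: (-4 + 10)x = 6 - 8
Simplify: 6x = -2
Divide both sides by 6: x = -1/3

x = -1/3


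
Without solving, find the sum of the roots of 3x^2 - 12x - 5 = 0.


By Vieta's formulas for ax^2 + bx + c = 0:
  Sum of roots = -b/a
  Product of roots = c/a

Here a = 3, b = -12, c = -5
Sum = -(-12)/3 = 4
Product = -5/3 = -5/3

Sum = 4


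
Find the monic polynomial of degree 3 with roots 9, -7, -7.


A monic polynomial with roots 9, -7, -7 is:
p(x) = (x - 9)(x + 7)(x + 7)
After multiplying by (x - 9): x - 9
After multiplying by (x + 7): x^2 - 2x - 63
After multiplying by (x + 7): x^3 + 5x^2 - 77x - 441

x^3 + 5x^2 - 77x - 441


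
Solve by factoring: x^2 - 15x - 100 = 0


We need two numbers that multiply to -100 and add to -15.
Those numbers are -20 and 5 (since (-20) * 5 = -100 and (-20) + 5 = -15).
So x^2 - 15x - 100 = (x - 20)(x + 5) = 0
Setting each factor to zero: x = 20 or x = -5

x = -5, x = 20


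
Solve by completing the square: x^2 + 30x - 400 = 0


Start: x^2 + 30x - 400 = 0
Move constant: x^2 + 30x = 400
Half of 30 is 15, squared is 225
Add 225 to both sides: x^2 + 30x + 225 = 625
(x + 15)^2 = 625
x + 15 = ±25
x = -15 + 25 = 10 or x = -15 - 25 = -40

x = -40, x = 10


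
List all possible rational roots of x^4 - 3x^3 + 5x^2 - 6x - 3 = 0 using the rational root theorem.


Rational root theorem: possible roots are ±p/q where:
  p divides the constant term (-3): p ∈ {1, 3}
  q divides the leading coefficient (1): q ∈ {1}

All possible rational roots: -3, -1, 1, 3

-3, -1, 1, 3


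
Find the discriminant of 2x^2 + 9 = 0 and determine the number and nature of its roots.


For ax^2 + bx + c = 0, discriminant D = b^2 - 4ac
Here a = 2, b = 0, c = 9
D = (0)^2 - 4(2)(9) = 0 - 72 = -72

D = -72 < 0
The equation has no real roots (2 complex conjugate roots).

Discriminant = -72, no real roots (2 complex conjugate roots)


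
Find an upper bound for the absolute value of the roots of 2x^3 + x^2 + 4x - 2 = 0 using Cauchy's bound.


Cauchy's bound: all roots r satisfy |r| <= 1 + max(|a_i/a_n|) for i = 0,...,n-1
where a_n is the leading coefficient.

Coefficients: [2, 1, 4, -2]
Leading coefficient a_n = 2
Ratios |a_i/a_n|: 1/2, 2, 1
Maximum ratio: 2
Cauchy's bound: |r| <= 1 + 2 = 3

Upper bound = 3


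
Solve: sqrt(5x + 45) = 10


Square both sides: 5x + 45 = 10^2 = 100
5x = 100 - 45 = 55
x = 11
Check: sqrt(5*11 + 45) = sqrt(100) = 10 ✓

x = 11


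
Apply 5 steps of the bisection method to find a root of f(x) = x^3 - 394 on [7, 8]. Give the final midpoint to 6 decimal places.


f(x) = x^3 - 394
f(7) = -51 < 0
f(8) = 118 > 0

Step 1: midpoint = (7.000000 + 8.000000)/2 = 7.500000
  f(7.500000) = 27.875000
  f(mid) > 0, so root is in [7.000000, 7.500000]

Step 2: midpoint = (7.000000 + 7.500000)/2 = 7.250000
  f(7.250000) = -12.921875
  f(mid) < 0, so root is in [7.250000, 7.500000]

Step 3: midpoint = (7.250000 + 7.500000)/2 = 7.375000
  f(7.375000) = 7.130859
  f(mid) > 0, so root is in [7.250000, 7.375000]

Step 4: midpoint = (7.250000 + 7.375000)/2 = 7.312500
  f(7.312500) = -2.981201
  f(mid) < 0, so root is in [7.312500, 7.375000]

Step 5: midpoint = (7.312500 + 7.375000)/2 = 7.343750
  f(7.343750) = 2.053314
  f(mid) > 0, so root is in [7.312500, 7.343750]

midpoint = 7.343750


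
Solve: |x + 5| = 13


An absolute value equation |expr| = 13 gives two cases:
Case 1: x + 5 = 13
  x = 8, so x = 8
Case 2: x + 5 = -13
  x = -18, so x = -18

x = -18, x = 8


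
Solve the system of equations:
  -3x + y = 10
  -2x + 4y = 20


Using Cramer's rule:
Determinant D = (-3)(4) - (-2)(1) = -12 + 2 = -10
Dx = (10)(4) - (20)(1) = 40 - 20 = 20
Dy = (-3)(20) - (-2)(10) = -60 + 20 = -40
x = Dx/D = 20/-10 = -2
y = Dy/D = -40/-10 = 4

x = -2, y = 4


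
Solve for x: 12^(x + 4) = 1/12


Express both sides with the same base.
1/12 = 12^(-1)
Since the bases match, equate exponents: x + 4 = -1
So x = -1 - (4) = -5

x = -5


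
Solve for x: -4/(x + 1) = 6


Multiply both sides by (x + 1): -4 = 6(x + 1)
Distribute: -4 = 6x + 6
6x = -4 - 6 = -10
x = -5/3

x = -5/3


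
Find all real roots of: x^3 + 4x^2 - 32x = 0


The constant term is 0, so x = 0 is a root. Factor out x:
  x(x^2 + 4x - 32) = 0
Solve the quadratic x^2 + 4x - 32 = 0: discriminant = 4^2 - 4(1)(-32) = 16 + 128 = 144.
sqrt(144) = 12, so x = (-4 ± 12)/2: x = 4 or x = -8.

x = -8, x = 0, x = 4


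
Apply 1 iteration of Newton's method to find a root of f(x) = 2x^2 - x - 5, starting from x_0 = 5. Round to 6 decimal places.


Newton's method: x_(n+1) = x_n - f(x_n)/f'(x_n)
f(x) = 2x^2 - x - 5
f'(x) = 4x - 1

Iteration 1:
  f(5.000000) = 40.000000
  f'(5.000000) = 19.000000
  x_1 = 5.000000 - (40.000000)/(19.000000) = 2.894737

x_1 = 2.894737


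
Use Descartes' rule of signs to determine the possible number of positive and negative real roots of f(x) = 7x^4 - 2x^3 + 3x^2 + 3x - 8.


Descartes' rule of signs:

For positive roots, count sign changes in f(x) = 7x^4 - 2x^3 + 3x^2 + 3x - 8:
Signs of coefficients: +, -, +, +, -
Number of sign changes: 3
Possible positive real roots: 3, 1

For negative roots, examine f(-x) = 7x^4 + 2x^3 + 3x^2 - 3x - 8:
Signs of coefficients: +, +, +, -, -
Number of sign changes: 1
Possible negative real roots: 1

Positive roots: 3 or 1; Negative roots: 1


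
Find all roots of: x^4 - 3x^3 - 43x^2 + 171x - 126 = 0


Let p(x) = x^4 - 3x^3 - 43x^2 + 171x - 126. By the rational root theorem (leading coefficient 1), any rational root is an integer divisor of 126: try ±1, ±2, ... in turn.
Test x = 1: value = 0 ✓, so (x - 1) is a factor.
Synthetic division by (x - 1): bring down 1; 1(1) - 3 = -2; (-2)(1) - 43 = -45; (-45)(1) + 171 = 126; 126(1) - 126 = 0 → quotient x^3 - 2x^2 - 45x + 126, remainder 0.
Continue with the quotient x^3 - 2x^2 - 45x + 126 (candidates must divide 126; re-test x = 1 first in case it repeats).
Test x = 1: value = 80 ≠ 0.
Test x = -1: value = 168 ≠ 0.
Test x = 2: value = 36 ≠ 0.
Test x = -2: value = 200 ≠ 0.
Test x = 3: value = 0 ✓, so (x - 3) is a factor.
Synthetic division by (x - 3): bring down 1; 1(3) - 2 = 1; 1(3) - 45 = -42; (-42)(3) + 126 = 0 → quotient x^2 + x - 42, remainder 0.
Solve the quadratic x^2 + x - 42 = 0: discriminant = 1^2 - 4(1)(-42) = 1 + 168 = 169.
sqrt(169) = 13, so x = (-1 ± 13)/2: x = 6 or x = -7.
Collecting all roots found:

x = -7, x = 1, x = 3, x = 6


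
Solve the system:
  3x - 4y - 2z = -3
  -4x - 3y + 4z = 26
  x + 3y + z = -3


Using Cramer's rule. Expand each determinant along the first row.
D  = 3*[(-3)*1 - 4*3] - (-4)*[(-4)*1 - 4*1] + (-2)*[(-4)*3 - (-3)*1]
  = 3*(-15) - (-4)*(-8) + (-2)*(-9) = -59
Dx = (-3)*[(-3)*1 - 4*3] - (-4)*[26*1 - 4*(-3)] + (-2)*[26*3 - (-3)*(-3)]
  = (-3)*(-15) - (-4)*(38) + (-2)*(69) = 59
Dy = 3*[26*1 - 4*(-3)] - (-3)*[(-4)*1 - 4*1] + (-2)*[(-4)*(-3) - 26*1]
  = 3*(38) - (-3)*(-8) + (-2)*(-14) = 118
Dz = 3*[(-3)*(-3) - 26*3] - (-4)*[(-4)*(-3) - 26*1] + (-3)*[(-4)*3 - (-3)*1]
  = 3*(-69) - (-4)*(-14) + (-3)*(-9) = -236
x = Dx/D = 59/-59 = -1, y = Dy/D = 118/-59 = -2, z = Dz/D = -236/-59 = 4
Check eq1: (3)(-1) + (-4)(-2) + (-2)(4) = -3 = -3 ✓
Check eq2: (-4)(-1) + (-3)(-2) + (4)(4) = 26 = 26 ✓
Check eq3: (1)(-1) + (3)(-2) + (1)(4) = -3 = -3 ✓

x = -1, y = -2, z = 4


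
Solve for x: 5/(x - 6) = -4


Multiply both sides by (x - 6): 5 = -4(x - 6)
Distribute: 5 = -4x + 24
-4x = 5 - 24 = -19
x = 19/4

x = 19/4


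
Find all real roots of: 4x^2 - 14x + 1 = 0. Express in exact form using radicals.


Using the quadratic formula: x = (-b ± sqrt(b^2 - 4ac)) / (2a)
Here a = 4, b = -14, c = 1
Discriminant = b^2 - 4ac = (-14)^2 - 4(4)(1) = 196 - 16 = 180
Since discriminant = 180 > 0, there are two real roots.
x = (14 ± 6*sqrt(5)) / 8
Simplifying: x = (7 ± 3*sqrt(5)) / 4
Numerically: x ≈ 3.4271 or x ≈ 0.0729

x = (7 + 3*sqrt(5)) / 4 or x = (7 - 3*sqrt(5)) / 4


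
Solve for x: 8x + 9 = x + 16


Starting with: 8x + 9 = x + 16
Move all x terms to left: (8 - 1)x = 16 - 9
Simplify: 7x = 7
Divide both sides by 7: x = 1

x = 1


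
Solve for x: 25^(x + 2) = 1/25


Express both sides with the same base.
1/25 = 25^(-1)
Since the bases match, equate exponents: x + 2 = -1
So x = -1 - (2) = -3

x = -3


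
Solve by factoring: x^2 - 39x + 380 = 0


We need two numbers that multiply to 380 and add to -39.
Those numbers are -19 and -20 (since (-19) * (-20) = 380 and (-19) + (-20) = -39).
So x^2 - 39x + 380 = (x - 19)(x - 20) = 0
Setting each factor to zero: x = 19 or x = 20

x = 19, x = 20


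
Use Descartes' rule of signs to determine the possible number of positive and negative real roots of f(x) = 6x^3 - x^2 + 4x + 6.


Descartes' rule of signs:

For positive roots, count sign changes in f(x) = 6x^3 - x^2 + 4x + 6:
Signs of coefficients: +, -, +, +
Number of sign changes: 2
Possible positive real roots: 2, 0

For negative roots, examine f(-x) = -6x^3 - x^2 - 4x + 6:
Signs of coefficients: -, -, -, +
Number of sign changes: 1
Possible negative real roots: 1

Positive roots: 2 or 0; Negative roots: 1


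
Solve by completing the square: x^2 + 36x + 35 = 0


Start: x^2 + 36x + 35 = 0
Move constant: x^2 + 36x = -35
Half of 36 is 18, squared is 324
Add 324 to both sides: x^2 + 36x + 324 = 289
(x + 18)^2 = 289
x + 18 = ±17
x = -18 + 17 = -1 or x = -18 - 17 = -35

x = -35, x = -1


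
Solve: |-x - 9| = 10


An absolute value equation |expr| = 10 gives two cases:
Case 1: -x - 9 = 10
  -x = 19, so x = -19
Case 2: -x - 9 = -10
  -x = -1, so x = 1

x = -19, x = 1


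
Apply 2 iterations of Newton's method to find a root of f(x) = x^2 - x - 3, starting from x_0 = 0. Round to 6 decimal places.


Newton's method: x_(n+1) = x_n - f(x_n)/f'(x_n)
f(x) = x^2 - x - 3
f'(x) = 2x - 1

Iteration 1:
  f(0.000000) = -3.000000
  f'(0.000000) = -1.000000
  x_1 = 0.000000 - (-3.000000)/(-1.000000) = -3.000000

Iteration 2:
  f(-3.000000) = 9.000000
  f'(-3.000000) = -7.000000
  x_2 = -3.000000 - (9.000000)/(-7.000000) = -1.714286

x_2 = -1.714286


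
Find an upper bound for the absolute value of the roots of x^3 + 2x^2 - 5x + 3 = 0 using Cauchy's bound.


Cauchy's bound: all roots r satisfy |r| <= 1 + max(|a_i/a_n|) for i = 0,...,n-1
where a_n is the leading coefficient.

Coefficients: [1, 2, -5, 3]
Leading coefficient a_n = 1
Ratios |a_i/a_n|: 2, 5, 3
Maximum ratio: 5
Cauchy's bound: |r| <= 1 + 5 = 6

Upper bound = 6


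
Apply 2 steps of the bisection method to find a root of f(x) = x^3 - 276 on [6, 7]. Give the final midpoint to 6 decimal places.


f(x) = x^3 - 276
f(6) = -60 < 0
f(7) = 67 > 0

Step 1: midpoint = (6.000000 + 7.000000)/2 = 6.500000
  f(6.500000) = -1.375000
  f(mid) < 0, so root is in [6.500000, 7.000000]

Step 2: midpoint = (6.500000 + 7.000000)/2 = 6.750000
  f(6.750000) = 31.546875
  f(mid) > 0, so root is in [6.500000, 6.750000]

midpoint = 6.750000


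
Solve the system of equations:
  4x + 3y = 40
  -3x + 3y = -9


Using Cramer's rule:
Determinant D = (4)(3) - (-3)(3) = 12 + 9 = 21
Dx = (40)(3) - (-9)(3) = 120 + 27 = 147
Dy = (4)(-9) - (-3)(40) = -36 + 120 = 84
x = Dx/D = 147/21 = 7
y = Dy/D = 84/21 = 4

x = 7, y = 4


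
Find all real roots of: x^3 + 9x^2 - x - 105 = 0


Let p(x) = x^3 + 9x^2 - x - 105. By the rational root theorem (leading coefficient 1), any rational root is an integer divisor of 105: try ±1, ±2, ... in turn.
Test x = 1: value = -96 ≠ 0.
Test x = -1: value = -96 ≠ 0.
Test x = 3: value = 0 ✓, so (x - 3) is a factor.
Synthetic division by (x - 3): bring down 1; 1(3) + 9 = 12; 12(3) - 1 = 35; 35(3) - 105 = 0 → quotient x^2 + 12x + 35, remainder 0.
Solve the quadratic x^2 + 12x + 35 = 0: discriminant = 12^2 - 4(1)(35) = 144 - 140 = 4.
sqrt(4) = 2, so x = (-12 ± 2)/2: x = -5 or x = -7.

x = -7, x = -5, x = 3


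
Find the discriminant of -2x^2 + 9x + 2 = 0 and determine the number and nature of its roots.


For ax^2 + bx + c = 0, discriminant D = b^2 - 4ac
Here a = -2, b = 9, c = 2
D = (9)^2 - 4(-2)(2) = 81 + 16 = 97

D = 97 > 0 but not a perfect square
The equation has 2 distinct real irrational roots.

Discriminant = 97, 2 distinct real irrational roots


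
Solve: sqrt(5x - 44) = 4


Square both sides: 5x - 44 = 4^2 = 16
5x = 16 + 44 = 60
x = 12
Check: sqrt(5*12 - 44) = sqrt(16) = 4 ✓

x = 12


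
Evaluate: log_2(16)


We need the exponent such that 2^? = 16
2^4 = 16
Therefore log_2(16) = 4

4


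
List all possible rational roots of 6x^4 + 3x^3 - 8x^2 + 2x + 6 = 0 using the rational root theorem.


Rational root theorem: possible roots are ±p/q where:
  p divides the constant term (6): p ∈ {1, 2, 3, 6}
  q divides the leading coefficient (6): q ∈ {1, 2, 3, 6}

All possible rational roots: -6, -3, -2, -3/2, -1, -2/3, -1/2, -1/3, -1/6, 1/6, 1/3, 1/2, 2/3, 1, 3/2, 2, 3, 6

-6, -3, -2, -3/2, -1, -2/3, -1/2, -1/3, -1/6, 1/6, 1/3, 1/2, 2/3, 1, 3/2, 2, 3, 6


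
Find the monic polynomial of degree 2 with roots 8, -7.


A monic polynomial with roots 8, -7 is:
p(x) = (x - 8)(x + 7)
After multiplying by (x - 8): x - 8
After multiplying by (x + 7): x^2 - x - 56

x^2 - x - 56


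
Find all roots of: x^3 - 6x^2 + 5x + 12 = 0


Let p(x) = x^3 - 6x^2 + 5x + 12. By the rational root theorem (leading coefficient 1), any rational root is an integer divisor of 12: try ±1, ±2, ... in turn.
Test x = 1: value = 12 ≠ 0.
Test x = -1: value = 0 ✓, so (x + 1) is a factor.
Synthetic division by (x + 1): bring down 1; 1(-1) - 6 = -7; (-7)(-1) + 5 = 12; 12(-1) + 12 = 0 → quotient x^2 - 7x + 12, remainder 0.
Solve the quadratic x^2 - 7x + 12 = 0: discriminant = (-7)^2 - 4(1)(12) = 49 - 48 = 1.
sqrt(1) = 1, so x = (7 ± 1)/2: x = 4 or x = 3.
Collecting all roots found:

x = -1, x = 3, x = 4


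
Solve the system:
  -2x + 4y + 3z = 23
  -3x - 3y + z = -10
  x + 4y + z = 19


Using Cramer's rule. Expand each determinant along the first row.
D  = (-2)*[(-3)*1 - 1*4] - 4*[(-3)*1 - 1*1] + 3*[(-3)*4 - (-3)*1]
  = (-2)*(-7) - 4*(-4) + 3*(-9) = 3
Dx = 23*[(-3)*1 - 1*4] - 4*[(-10)*1 - 1*19] + 3*[(-10)*4 - (-3)*19]
  = 23*(-7) - 4*(-29) + 3*(17) = 6
Dy = (-2)*[(-10)*1 - 1*19] - 23*[(-3)*1 - 1*1] + 3*[(-3)*19 - (-10)*1]
  = (-2)*(-29) - 23*(-4) + 3*(-47) = 9
Dz = (-2)*[(-3)*19 - (-10)*4] - 4*[(-3)*19 - (-10)*1] + 23*[(-3)*4 - (-3)*1]
  = (-2)*(-17) - 4*(-47) + 23*(-9) = 15
x = Dx/D = 6/3 = 2, y = Dy/D = 9/3 = 3, z = Dz/D = 15/3 = 5
Check eq1: (-2)(2) + (4)(3) + (3)(5) = 23 = 23 ✓
Check eq2: (-3)(2) + (-3)(3) + (1)(5) = -10 = -10 ✓
Check eq3: (1)(2) + (4)(3) + (1)(5) = 19 = 19 ✓

x = 2, y = 3, z = 5


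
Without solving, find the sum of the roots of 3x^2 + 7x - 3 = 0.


By Vieta's formulas for ax^2 + bx + c = 0:
  Sum of roots = -b/a
  Product of roots = c/a

Here a = 3, b = 7, c = -3
Sum = -(7)/3 = -7/3
Product = -3/3 = -1

Sum = -7/3


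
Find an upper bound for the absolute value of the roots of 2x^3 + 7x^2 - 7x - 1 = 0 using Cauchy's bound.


Cauchy's bound: all roots r satisfy |r| <= 1 + max(|a_i/a_n|) for i = 0,...,n-1
where a_n is the leading coefficient.

Coefficients: [2, 7, -7, -1]
Leading coefficient a_n = 2
Ratios |a_i/a_n|: 7/2, 7/2, 1/2
Maximum ratio: 7/2
Cauchy's bound: |r| <= 1 + 7/2 = 9/2

Upper bound = 9/2


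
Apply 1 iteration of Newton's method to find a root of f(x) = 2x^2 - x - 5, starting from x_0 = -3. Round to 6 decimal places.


Newton's method: x_(n+1) = x_n - f(x_n)/f'(x_n)
f(x) = 2x^2 - x - 5
f'(x) = 4x - 1

Iteration 1:
  f(-3.000000) = 16.000000
  f'(-3.000000) = -13.000000
  x_1 = -3.000000 - (16.000000)/(-13.000000) = -1.769231

x_1 = -1.769231


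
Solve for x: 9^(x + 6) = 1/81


Express both sides with the same base.
1/81 = 9^(-2)
Since the bases match, equate exponents: x + 6 = -2
So x = -2 - (6) = -8

x = -8


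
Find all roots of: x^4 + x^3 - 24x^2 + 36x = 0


The constant term is 0, so x = 0 is a root. Factor out x:
  x^3 + x^2 - 24x + 36 = 0
Let p(x) = x^3 + x^2 - 24x + 36. By the rational root theorem (leading coefficient 1), any rational root is an integer divisor of 36: try ±1, ±2, ... in turn.
Test x = 1: value = 14 ≠ 0.
Test x = -1: value = 60 ≠ 0.
Test x = 2: value = 0 ✓, so (x - 2) is a factor.
Synthetic division by (x - 2): bring down 1; 1(2) + 1 = 3; 3(2) - 24 = -18; (-18)(2) + 36 = 0 → quotient x^2 + 3x - 18, remainder 0.
Solve the quadratic x^2 + 3x - 18 = 0: discriminant = 3^2 - 4(1)(-18) = 9 + 72 = 81.
sqrt(81) = 9, so x = (-3 ± 9)/2: x = 3 or x = -6.
Collecting all roots found:

x = -6, x = 0, x = 2, x = 3


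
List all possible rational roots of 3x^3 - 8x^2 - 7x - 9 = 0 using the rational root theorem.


Rational root theorem: possible roots are ±p/q where:
  p divides the constant term (-9): p ∈ {1, 3, 9}
  q divides the leading coefficient (3): q ∈ {1, 3}

All possible rational roots: -9, -3, -1, -1/3, 1/3, 1, 3, 9

-9, -3, -1, -1/3, 1/3, 1, 3, 9


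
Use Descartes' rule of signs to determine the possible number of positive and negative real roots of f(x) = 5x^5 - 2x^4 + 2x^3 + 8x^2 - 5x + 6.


Descartes' rule of signs:

For positive roots, count sign changes in f(x) = 5x^5 - 2x^4 + 2x^3 + 8x^2 - 5x + 6:
Signs of coefficients: +, -, +, +, -, +
Number of sign changes: 4
Possible positive real roots: 4, 2, 0

For negative roots, examine f(-x) = -5x^5 - 2x^4 - 2x^3 + 8x^2 + 5x + 6:
Signs of coefficients: -, -, -, +, +, +
Number of sign changes: 1
Possible negative real roots: 1

Positive roots: 4 or 2 or 0; Negative roots: 1


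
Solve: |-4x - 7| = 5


An absolute value equation |expr| = 5 gives two cases:
Case 1: -4x - 7 = 5
  -4x = 12, so x = -3
Case 2: -4x - 7 = -5
  -4x = 2, so x = -1/2

x = -3, x = -1/2


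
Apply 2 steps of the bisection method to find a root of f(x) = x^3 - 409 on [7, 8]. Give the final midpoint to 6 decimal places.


f(x) = x^3 - 409
f(7) = -66 < 0
f(8) = 103 > 0

Step 1: midpoint = (7.000000 + 8.000000)/2 = 7.500000
  f(7.500000) = 12.875000
  f(mid) > 0, so root is in [7.000000, 7.500000]

Step 2: midpoint = (7.000000 + 7.500000)/2 = 7.250000
  f(7.250000) = -27.921875
  f(mid) < 0, so root is in [7.250000, 7.500000]

midpoint = 7.250000


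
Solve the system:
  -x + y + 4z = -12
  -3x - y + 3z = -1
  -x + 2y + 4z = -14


Using Cramer's rule. Expand each determinant along the first row.
D  = (-1)*[(-1)*4 - 3*2] - 1*[(-3)*4 - 3*(-1)] + 4*[(-3)*2 - (-1)*(-1)]
  = (-1)*(-10) - 1*(-9) + 4*(-7) = -9
Dx = (-12)*[(-1)*4 - 3*2] - 1*[(-1)*4 - 3*(-14)] + 4*[(-1)*2 - (-1)*(-14)]
  = (-12)*(-10) - 1*(38) + 4*(-16) = 18
Dy = (-1)*[(-1)*4 - 3*(-14)] - (-12)*[(-3)*4 - 3*(-1)] + 4*[(-3)*(-14) - (-1)*(-1)]
  = (-1)*(38) - (-12)*(-9) + 4*(41) = 18
Dz = (-1)*[(-1)*(-14) - (-1)*2] - 1*[(-3)*(-14) - (-1)*(-1)] + (-12)*[(-3)*2 - (-1)*(-1)]
  = (-1)*(16) - 1*(41) + (-12)*(-7) = 27
x = Dx/D = 18/-9 = -2, y = Dy/D = 18/-9 = -2, z = Dz/D = 27/-9 = -3
Check eq1: (-1)(-2) + (1)(-2) + (4)(-3) = -12 = -12 ✓
Check eq2: (-3)(-2) + (-1)(-2) + (3)(-3) = -1 = -1 ✓
Check eq3: (-1)(-2) + (2)(-2) + (4)(-3) = -14 = -14 ✓

x = -2, y = -2, z = -3


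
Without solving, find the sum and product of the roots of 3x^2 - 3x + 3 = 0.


By Vieta's formulas for ax^2 + bx + c = 0:
  Sum of roots = -b/a
  Product of roots = c/a

Here a = 3, b = -3, c = 3
Sum = -(-3)/3 = 1
Product = 3/3 = 1

Sum = 1, Product = 1


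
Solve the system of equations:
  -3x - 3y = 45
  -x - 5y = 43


Using Cramer's rule:
Determinant D = (-3)(-5) - (-1)(-3) = 15 - 3 = 12
Dx = (45)(-5) - (43)(-3) = -225 + 129 = -96
Dy = (-3)(43) - (-1)(45) = -129 + 45 = -84
x = Dx/D = -96/12 = -8
y = Dy/D = -84/12 = -7

x = -8, y = -7


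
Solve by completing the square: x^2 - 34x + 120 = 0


Start: x^2 - 34x + 120 = 0
Move constant: x^2 - 34x = -120
Half of -34 is -17, squared is 289
Add 289 to both sides: x^2 - 34x + 289 = 169
(x - 17)^2 = 169
x - 17 = ±13
x = 17 + 13 = 30 or x = 17 - 13 = 4

x = 4, x = 30


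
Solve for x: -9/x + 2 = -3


Subtract 2 from both sides: -9/x = -5
Multiply both sides by x: -9 = -5 * x
Divide by -5: x = 9/5

x = 9/5


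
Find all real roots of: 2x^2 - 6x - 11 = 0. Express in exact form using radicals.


Using the quadratic formula: x = (-b ± sqrt(b^2 - 4ac)) / (2a)
Here a = 2, b = -6, c = -11
Discriminant = b^2 - 4ac = (-6)^2 - 4(2)(-11) = 36 + 88 = 124
Since discriminant = 124 > 0, there are two real roots.
x = (6 ± 2*sqrt(31)) / 4
Simplifying: x = (3 ± sqrt(31)) / 2
Numerically: x ≈ 4.2839 or x ≈ -1.2839

x = (3 + sqrt(31)) / 2 or x = (3 - sqrt(31)) / 2


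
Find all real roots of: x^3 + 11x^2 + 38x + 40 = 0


Let p(x) = x^3 + 11x^2 + 38x + 40. By the rational root theorem (leading coefficient 1), any rational root is an integer divisor of 40: try ±1, ±2, ... in turn.
Test x = 1: value = 90 ≠ 0.
Test x = -1: value = 12 ≠ 0.
Test x = 2: value = 168 ≠ 0.
Test x = -2: value = 0 ✓, so (x + 2) is a factor.
Synthetic division by (x + 2): bring down 1; 1(-2) + 11 = 9; 9(-2) + 38 = 20; 20(-2) + 40 = 0 → quotient x^2 + 9x + 20, remainder 0.
Solve the quadratic x^2 + 9x + 20 = 0: discriminant = 9^2 - 4(1)(20) = 81 - 80 = 1.
sqrt(1) = 1, so x = (-9 ± 1)/2: x = -4 or x = -5.

x = -5, x = -4, x = -2


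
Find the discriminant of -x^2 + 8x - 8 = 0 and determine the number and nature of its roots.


For ax^2 + bx + c = 0, discriminant D = b^2 - 4ac
Here a = -1, b = 8, c = -8
D = (8)^2 - 4(-1)(-8) = 64 - 32 = 32

D = 32 > 0 but not a perfect square
The equation has 2 distinct real irrational roots.

Discriminant = 32, 2 distinct real irrational roots


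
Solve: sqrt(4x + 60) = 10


Square both sides: 4x + 60 = 10^2 = 100
4x = 100 - 60 = 40
x = 10
Check: sqrt(4*10 + 60) = sqrt(100) = 10 ✓

x = 10


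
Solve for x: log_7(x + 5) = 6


Convert to exponential form: x + 5 = 7^6 = 117649
x = 117649 - 5 = 117644
Check: log_7(117644 + 5) = log_7(117649) = log_7(117649) = 6 ✓

x = 117644


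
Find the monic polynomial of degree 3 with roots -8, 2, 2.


A monic polynomial with roots -8, 2, 2 is:
p(x) = (x + 8)(x - 2)(x - 2)
After multiplying by (x + 8): x + 8
After multiplying by (x - 2): x^2 + 6x - 16
After multiplying by (x - 2): x^3 + 4x^2 - 28x + 32

x^3 + 4x^2 - 28x + 32


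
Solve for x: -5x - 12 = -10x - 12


Starting with: -5x - 12 = -10x - 12
Move all x terms to left: (-5 + 10)x = -12 + 12
Simplify: 5x = 0
Divide both sides by 5: x = 0

x = 0


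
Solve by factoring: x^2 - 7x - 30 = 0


We need two numbers that multiply to -30 and add to -7.
Those numbers are 3 and -10 (since 3 * (-10) = -30 and 3 + (-10) = -7).
So x^2 - 7x - 30 = (x + 3)(x - 10) = 0
Setting each factor to zero: x = -3 or x = 10

x = -3, x = 10


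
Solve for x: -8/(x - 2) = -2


Multiply both sides by (x - 2): -8 = -2(x - 2)
Distribute: -8 = -2x + 4
-2x = -8 - 4 = -12
x = 6

x = 6


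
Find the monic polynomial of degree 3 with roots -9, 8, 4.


A monic polynomial with roots -9, 8, 4 is:
p(x) = (x + 9)(x - 8)(x - 4)
After multiplying by (x + 9): x + 9
After multiplying by (x - 8): x^2 + x - 72
After multiplying by (x - 4): x^3 - 3x^2 - 76x + 288

x^3 - 3x^2 - 76x + 288


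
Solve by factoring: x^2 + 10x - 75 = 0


We need two numbers that multiply to -75 and add to 10.
Those numbers are -5 and 15 (since (-5) * 15 = -75 and (-5) + 15 = 10).
So x^2 + 10x - 75 = (x - 5)(x + 15) = 0
Setting each factor to zero: x = 5 or x = -15

x = -15, x = 5


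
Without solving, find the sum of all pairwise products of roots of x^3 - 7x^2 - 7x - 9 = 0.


By Vieta's formulas for x^3 + bx^2 + cx + d = 0:
  r1 + r2 + r3 = -b/a = 7
  r1*r2 + r1*r3 + r2*r3 = c/a = -7
  r1*r2*r3 = -d/a = 9


Sum of pairwise products = -7


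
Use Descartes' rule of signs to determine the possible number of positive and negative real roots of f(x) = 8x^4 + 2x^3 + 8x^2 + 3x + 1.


Descartes' rule of signs:

For positive roots, count sign changes in f(x) = 8x^4 + 2x^3 + 8x^2 + 3x + 1:
Signs of coefficients: +, +, +, +, +
Number of sign changes: 0
Possible positive real roots: 0

For negative roots, examine f(-x) = 8x^4 - 2x^3 + 8x^2 - 3x + 1:
Signs of coefficients: +, -, +, -, +
Number of sign changes: 4
Possible negative real roots: 4, 2, 0

Positive roots: 0; Negative roots: 4 or 2 or 0


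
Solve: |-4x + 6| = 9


An absolute value equation |expr| = 9 gives two cases:
Case 1: -4x + 6 = 9
  -4x = 3, so x = -3/4
Case 2: -4x + 6 = -9
  -4x = -15, so x = 15/4

x = -3/4, x = 15/4


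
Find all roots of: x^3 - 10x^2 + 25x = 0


The constant term is 0, so x = 0 is a root. Factor out x:
  x^2 - 10x + 25 = 0
Solve the quadratic x^2 - 10x + 25 = 0: discriminant = (-10)^2 - 4(1)(25) = 100 - 100 = 0.
Discriminant = 0, so a double root: x = 10/2 = 5.
Collecting all roots found:

x = 0, x = 5 (multiplicity 2)


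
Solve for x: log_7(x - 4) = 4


Convert to exponential form: x - 4 = 7^4 = 2401
x = 2401 + 4 = 2405
Check: log_7(2405 - 4) = log_7(2401) = log_7(2401) = 4 ✓

x = 2405


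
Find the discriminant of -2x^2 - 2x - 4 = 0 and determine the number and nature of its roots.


For ax^2 + bx + c = 0, discriminant D = b^2 - 4ac
Here a = -2, b = -2, c = -4
D = (-2)^2 - 4(-2)(-4) = 4 - 32 = -28

D = -28 < 0
The equation has no real roots (2 complex conjugate roots).

Discriminant = -28, no real roots (2 complex conjugate roots)


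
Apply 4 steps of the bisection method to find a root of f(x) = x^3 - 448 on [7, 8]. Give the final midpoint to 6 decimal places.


f(x) = x^3 - 448
f(7) = -105 < 0
f(8) = 64 > 0

Step 1: midpoint = (7.000000 + 8.000000)/2 = 7.500000
  f(7.500000) = -26.125000
  f(mid) < 0, so root is in [7.500000, 8.000000]

Step 2: midpoint = (7.500000 + 8.000000)/2 = 7.750000
  f(7.750000) = 17.484375
  f(mid) > 0, so root is in [7.500000, 7.750000]

Step 3: midpoint = (7.500000 + 7.750000)/2 = 7.625000
  f(7.625000) = -4.677734
  f(mid) < 0, so root is in [7.625000, 7.750000]

Step 4: midpoint = (7.625000 + 7.750000)/2 = 7.687500
  f(7.687500) = 6.313232
  f(mid) > 0, so root is in [7.625000, 7.687500]

midpoint = 7.687500


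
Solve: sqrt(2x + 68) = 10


Square both sides: 2x + 68 = 10^2 = 100
2x = 100 - 68 = 32
x = 16
Check: sqrt(2*16 + 68) = sqrt(100) = 10 ✓

x = 16


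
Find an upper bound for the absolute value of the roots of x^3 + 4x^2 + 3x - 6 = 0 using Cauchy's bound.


Cauchy's bound: all roots r satisfy |r| <= 1 + max(|a_i/a_n|) for i = 0,...,n-1
where a_n is the leading coefficient.

Coefficients: [1, 4, 3, -6]
Leading coefficient a_n = 1
Ratios |a_i/a_n|: 4, 3, 6
Maximum ratio: 6
Cauchy's bound: |r| <= 1 + 6 = 7

Upper bound = 7


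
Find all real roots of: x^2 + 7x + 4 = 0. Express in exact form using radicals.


Using the quadratic formula: x = (-b ± sqrt(b^2 - 4ac)) / (2a)
Here a = 1, b = 7, c = 4
Discriminant = b^2 - 4ac = 7^2 - 4(1)(4) = 49 - 16 = 33
Since discriminant = 33 > 0, there are two real roots.
x = (-7 ± sqrt(33)) / 2
Numerically: x ≈ -0.6277 or x ≈ -6.3723

x = (-7 + sqrt(33)) / 2 or x = (-7 - sqrt(33)) / 2


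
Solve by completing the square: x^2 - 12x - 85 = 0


Start: x^2 - 12x - 85 = 0
Move constant: x^2 - 12x = 85
Half of -12 is -6, squared is 36
Add 36 to both sides: x^2 - 12x + 36 = 121
(x - 6)^2 = 121
x - 6 = ±11
x = 6 + 11 = 17 or x = 6 - 11 = -5

x = -5, x = 17


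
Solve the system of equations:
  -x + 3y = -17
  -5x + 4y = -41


Using Cramer's rule:
Determinant D = (-1)(4) - (-5)(3) = -4 + 15 = 11
Dx = (-17)(4) - (-41)(3) = -68 + 123 = 55
Dy = (-1)(-41) - (-5)(-17) = 41 - 85 = -44
x = Dx/D = 55/11 = 5
y = Dy/D = -44/11 = -4

x = 5, y = -4


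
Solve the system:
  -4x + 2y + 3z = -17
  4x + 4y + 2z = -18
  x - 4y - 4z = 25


Using Cramer's rule. Expand each determinant along the first row.
D  = (-4)*[4*(-4) - 2*(-4)] - 2*[4*(-4) - 2*1] + 3*[4*(-4) - 4*1]
  = (-4)*(-8) - 2*(-18) + 3*(-20) = 8
Dx = (-17)*[4*(-4) - 2*(-4)] - 2*[(-18)*(-4) - 2*25] + 3*[(-18)*(-4) - 4*25]
  = (-17)*(-8) - 2*(22) + 3*(-28) = 8
Dy = (-4)*[(-18)*(-4) - 2*25] - (-17)*[4*(-4) - 2*1] + 3*[4*25 - (-18)*1]
  = (-4)*(22) - (-17)*(-18) + 3*(118) = -40
Dz = (-4)*[4*25 - (-18)*(-4)] - 2*[4*25 - (-18)*1] + (-17)*[4*(-4) - 4*1]
  = (-4)*(28) - 2*(118) + (-17)*(-20) = -8
x = Dx/D = 8/8 = 1, y = Dy/D = -40/8 = -5, z = Dz/D = -8/8 = -1
Check eq1: (-4)(1) + (2)(-5) + (3)(-1) = -17 = -17 ✓
Check eq2: (4)(1) + (4)(-5) + (2)(-1) = -18 = -18 ✓
Check eq3: (1)(1) + (-4)(-5) + (-4)(-1) = 25 = 25 ✓

x = 1, y = -5, z = -1


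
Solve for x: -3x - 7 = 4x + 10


Starting with: -3x - 7 = 4x + 10
Move all x terms to left: (-3 - 4)x = 10 + 7
Simplify: -7x = 17
Divide both sides by -7: x = -17/7

x = -17/7


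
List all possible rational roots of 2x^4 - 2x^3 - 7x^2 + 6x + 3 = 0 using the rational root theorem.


Rational root theorem: possible roots are ±p/q where:
  p divides the constant term (3): p ∈ {1, 3}
  q divides the leading coefficient (2): q ∈ {1, 2}

All possible rational roots: -3, -3/2, -1, -1/2, 1/2, 1, 3/2, 3

-3, -3/2, -1, -1/2, 1/2, 1, 3/2, 3


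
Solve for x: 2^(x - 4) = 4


Express both sides with the same base.
4 = 2^2
Since the bases match, equate exponents: x - 4 = 2
So x = 2 - (-4) = 6

x = 6


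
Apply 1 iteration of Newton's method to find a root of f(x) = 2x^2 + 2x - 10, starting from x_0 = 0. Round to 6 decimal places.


Newton's method: x_(n+1) = x_n - f(x_n)/f'(x_n)
f(x) = 2x^2 + 2x - 10
f'(x) = 4x + 2

Iteration 1:
  f(0.000000) = -10.000000
  f'(0.000000) = 2.000000
  x_1 = 0.000000 - (-10.000000)/(2.000000) = 5.000000

x_1 = 5.000000


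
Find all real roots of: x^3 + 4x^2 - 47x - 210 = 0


Let p(x) = x^3 + 4x^2 - 47x - 210. By the rational root theorem (leading coefficient 1), any rational root is an integer divisor of 210: try ±1, ±2, ... in turn.
Test x = 1: value = -252 ≠ 0.
Test x = -1: value = -160 ≠ 0.
Test x = 2: value = -280 ≠ 0.
Test x = -2: value = -108 ≠ 0.
Test x = 3: value = -288 ≠ 0.
Test x = -3: value = -60 ≠ 0.
Test x = 5: value = -220 ≠ 0.
Test x = -5: value = 0 ✓, so (x + 5) is a factor.
Synthetic division by (x + 5): bring down 1; 1(-5) + 4 = -1; (-1)(-5) - 47 = -42; (-42)(-5) - 210 = 0 → quotient x^2 - x - 42, remainder 0.
Solve the quadratic x^2 - x - 42 = 0: discriminant = (-1)^2 - 4(1)(-42) = 1 + 168 = 169.
sqrt(169) = 13, so x = (1 ± 13)/2: x = 7 or x = -6.

x = -6, x = -5, x = 7


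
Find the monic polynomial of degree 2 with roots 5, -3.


A monic polynomial with roots 5, -3 is:
p(x) = (x - 5)(x + 3)
After multiplying by (x - 5): x - 5
After multiplying by (x + 3): x^2 - 2x - 15

x^2 - 2x - 15


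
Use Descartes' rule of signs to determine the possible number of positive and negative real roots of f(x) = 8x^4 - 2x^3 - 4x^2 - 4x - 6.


Descartes' rule of signs:

For positive roots, count sign changes in f(x) = 8x^4 - 2x^3 - 4x^2 - 4x - 6:
Signs of coefficients: +, -, -, -, -
Number of sign changes: 1
Possible positive real roots: 1

For negative roots, examine f(-x) = 8x^4 + 2x^3 - 4x^2 + 4x - 6:
Signs of coefficients: +, +, -, +, -
Number of sign changes: 3
Possible negative real roots: 3, 1

Positive roots: 1; Negative roots: 3 or 1


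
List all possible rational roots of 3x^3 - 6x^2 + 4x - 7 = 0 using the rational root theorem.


Rational root theorem: possible roots are ±p/q where:
  p divides the constant term (-7): p ∈ {1, 7}
  q divides the leading coefficient (3): q ∈ {1, 3}

All possible rational roots: -7, -7/3, -1, -1/3, 1/3, 1, 7/3, 7

-7, -7/3, -1, -1/3, 1/3, 1, 7/3, 7


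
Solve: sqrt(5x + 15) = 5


Square both sides: 5x + 15 = 5^2 = 25
5x = 25 - 15 = 10
x = 2
Check: sqrt(5*2 + 15) = sqrt(25) = 5 ✓

x = 2


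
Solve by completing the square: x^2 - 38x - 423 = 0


Start: x^2 - 38x - 423 = 0
Move constant: x^2 - 38x = 423
Half of -38 is -19, squared is 361
Add 361 to both sides: x^2 - 38x + 361 = 784
(x - 19)^2 = 784
x - 19 = ±28
x = 19 + 28 = 47 or x = 19 - 28 = -9

x = -9, x = 47


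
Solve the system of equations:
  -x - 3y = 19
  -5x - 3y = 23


Using Cramer's rule:
Determinant D = (-1)(-3) - (-5)(-3) = 3 - 15 = -12
Dx = (19)(-3) - (23)(-3) = -57 + 69 = 12
Dy = (-1)(23) - (-5)(19) = -23 + 95 = 72
x = Dx/D = 12/-12 = -1
y = Dy/D = 72/-12 = -6

x = -1, y = -6


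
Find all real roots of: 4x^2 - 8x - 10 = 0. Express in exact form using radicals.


Using the quadratic formula: x = (-b ± sqrt(b^2 - 4ac)) / (2a)
Here a = 4, b = -8, c = -10
Discriminant = b^2 - 4ac = (-8)^2 - 4(4)(-10) = 64 + 160 = 224
Since discriminant = 224 > 0, there are two real roots.
x = (8 ± 4*sqrt(14)) / 8
Simplifying: x = (2 ± sqrt(14)) / 2
Numerically: x ≈ 2.8708 or x ≈ -0.8708

x = (2 + sqrt(14)) / 2 or x = (2 - sqrt(14)) / 2


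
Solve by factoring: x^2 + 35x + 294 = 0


We need two numbers that multiply to 294 and add to 35.
Those numbers are 21 and 14 (since 21 * 14 = 294 and 21 + 14 = 35).
So x^2 + 35x + 294 = (x + 21)(x + 14) = 0
Setting each factor to zero: x = -21 or x = -14

x = -21, x = -14


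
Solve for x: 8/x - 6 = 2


Subtract -6 from both sides: 8/x = 8
Multiply both sides by x: 8 = 8 * x
Divide by 8: x = 1

x = 1


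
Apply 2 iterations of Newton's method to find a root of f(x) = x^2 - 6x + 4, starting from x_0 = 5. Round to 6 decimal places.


Newton's method: x_(n+1) = x_n - f(x_n)/f'(x_n)
f(x) = x^2 - 6x + 4
f'(x) = 2x - 6

Iteration 1:
  f(5.000000) = -1.000000
  f'(5.000000) = 4.000000
  x_1 = 5.000000 - (-1.000000)/(4.000000) = 5.250000

Iteration 2:
  f(5.250000) = 0.062500
  f'(5.250000) = 4.500000
  x_2 = 5.250000 - (0.062500)/(4.500000) = 5.236111

x_2 = 5.236111


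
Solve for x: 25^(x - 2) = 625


Express both sides with the same base.
625 = 25^2
Since the bases match, equate exponents: x - 2 = 2
So x = 2 - (-2) = 4

x = 4


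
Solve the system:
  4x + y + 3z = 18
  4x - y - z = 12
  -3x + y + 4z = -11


Using Cramer's rule. Expand each determinant along the first row.
D  = 4*[(-1)*4 - (-1)*1] - 1*[4*4 - (-1)*(-3)] + 3*[4*1 - (-1)*(-3)]
  = 4*(-3) - 1*(13) + 3*(1) = -22
Dx = 18*[(-1)*4 - (-1)*1] - 1*[12*4 - (-1)*(-11)] + 3*[12*1 - (-1)*(-11)]
  = 18*(-3) - 1*(37) + 3*(1) = -88
Dy = 4*[12*4 - (-1)*(-11)] - 18*[4*4 - (-1)*(-3)] + 3*[4*(-11) - 12*(-3)]
  = 4*(37) - 18*(13) + 3*(-8) = -110
Dz = 4*[(-1)*(-11) - 12*1] - 1*[4*(-11) - 12*(-3)] + 18*[4*1 - (-1)*(-3)]
  = 4*(-1) - 1*(-8) + 18*(1) = 22
x = Dx/D = -88/-22 = 4, y = Dy/D = -110/-22 = 5, z = Dz/D = 22/-22 = -1
Check eq1: (4)(4) + (1)(5) + (3)(-1) = 18 = 18 ✓
Check eq2: (4)(4) + (-1)(5) + (-1)(-1) = 12 = 12 ✓
Check eq3: (-3)(4) + (1)(5) + (4)(-1) = -11 = -11 ✓

x = 4, y = 5, z = -1


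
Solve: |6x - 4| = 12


An absolute value equation |expr| = 12 gives two cases:
Case 1: 6x - 4 = 12
  6x = 16, so x = 8/3
Case 2: 6x - 4 = -12
  6x = -8, so x = -4/3

x = -4/3, x = 8/3


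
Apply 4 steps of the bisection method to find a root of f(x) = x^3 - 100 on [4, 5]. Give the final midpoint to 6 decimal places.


f(x) = x^3 - 100
f(4) = -36 < 0
f(5) = 25 > 0

Step 1: midpoint = (4.000000 + 5.000000)/2 = 4.500000
  f(4.500000) = -8.875000
  f(mid) < 0, so root is in [4.500000, 5.000000]

Step 2: midpoint = (4.500000 + 5.000000)/2 = 4.750000
  f(4.750000) = 7.171875
  f(mid) > 0, so root is in [4.500000, 4.750000]

Step 3: midpoint = (4.500000 + 4.750000)/2 = 4.625000
  f(4.625000) = -1.068359
  f(mid) < 0, so root is in [4.625000, 4.750000]

Step 4: midpoint = (4.625000 + 4.750000)/2 = 4.687500
  f(4.687500) = 2.996826
  f(mid) > 0, so root is in [4.625000, 4.687500]

midpoint = 4.687500


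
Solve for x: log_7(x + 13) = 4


Convert to exponential form: x + 13 = 7^4 = 2401
x = 2401 - 13 = 2388
Check: log_7(2388 + 13) = log_7(2401) = log_7(2401) = 4 ✓

x = 2388


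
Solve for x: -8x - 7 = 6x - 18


Starting with: -8x - 7 = 6x - 18
Move all x terms to left: (-8 - 6)x = -18 + 7
Simplify: -14x = -11
Divide both sides by -14: x = 11/14

x = 11/14


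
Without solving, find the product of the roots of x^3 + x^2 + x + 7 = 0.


By Vieta's formulas for x^3 + bx^2 + cx + d = 0:
  r1 + r2 + r3 = -b/a = -1
  r1*r2 + r1*r3 + r2*r3 = c/a = 1
  r1*r2*r3 = -d/a = -7


Product = -7


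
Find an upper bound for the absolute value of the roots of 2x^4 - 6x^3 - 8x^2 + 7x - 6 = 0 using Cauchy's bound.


Cauchy's bound: all roots r satisfy |r| <= 1 + max(|a_i/a_n|) for i = 0,...,n-1
where a_n is the leading coefficient.

Coefficients: [2, -6, -8, 7, -6]
Leading coefficient a_n = 2
Ratios |a_i/a_n|: 3, 4, 7/2, 3
Maximum ratio: 4
Cauchy's bound: |r| <= 1 + 4 = 5

Upper bound = 5


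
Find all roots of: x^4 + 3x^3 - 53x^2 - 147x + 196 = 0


Let p(x) = x^4 + 3x^3 - 53x^2 - 147x + 196. By the rational root theorem (leading coefficient 1), any rational root is an integer divisor of 196: try ±1, ±2, ... in turn.
Test x = 1: value = 0 ✓, so (x - 1) is a factor.
Synthetic division by (x - 1): bring down 1; 1(1) + 3 = 4; 4(1) - 53 = -49; (-49)(1) - 147 = -196; (-196)(1) + 196 = 0 → quotient x^3 + 4x^2 - 49x - 196, remainder 0.
Continue with the quotient x^3 + 4x^2 - 49x - 196 (candidates must divide 196; re-test x = 1 first in case it repeats).
Test x = 1: value = -240 ≠ 0.
Test x = -1: value = -144 ≠ 0.
Test x = 2: value = -270 ≠ 0.
Test x = -2: value = -90 ≠ 0.
Test x = 4: value = -264 ≠ 0.
Test x = -4: value = 0 ✓, so (x + 4) is a factor.
Synthetic division by (x + 4): bring down 1; 1(-4) + 4 = 0; 0(-4) - 49 = -49; (-49)(-4) - 196 = 0 → quotient x^2 - 49, remainder 0.
Solve the quadratic x^2 - 49 = 0: discriminant = 0^2 - 4(1)(-49) = 0 + 196 = 196.
sqrt(196) = 14, so x = (0 ± 14)/2: x = 7 or x = -7.
Collecting all roots found:

x = -7, x = -4, x = 1, x = 7


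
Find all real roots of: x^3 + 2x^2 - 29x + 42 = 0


Let p(x) = x^3 + 2x^2 - 29x + 42. By the rational root theorem (leading coefficient 1), any rational root is an integer divisor of 42: try ±1, ±2, ... in turn.
Test x = 1: value = 16 ≠ 0.
Test x = -1: value = 72 ≠ 0.
Test x = 2: value = 0 ✓, so (x - 2) is a factor.
Synthetic division by (x - 2): bring down 1; 1(2) + 2 = 4; 4(2) - 29 = -21; (-21)(2) + 42 = 0 → quotient x^2 + 4x - 21, remainder 0.
Solve the quadratic x^2 + 4x - 21 = 0: discriminant = 4^2 - 4(1)(-21) = 16 + 84 = 100.
sqrt(100) = 10, so x = (-4 ± 10)/2: x = 3 or x = -7.

x = -7, x = 2, x = 3


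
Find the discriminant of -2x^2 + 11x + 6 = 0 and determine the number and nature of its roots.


For ax^2 + bx + c = 0, discriminant D = b^2 - 4ac
Here a = -2, b = 11, c = 6
D = (11)^2 - 4(-2)(6) = 121 + 48 = 169

D = 169 > 0 and is a perfect square (sqrt = 13)
The equation has 2 distinct real rational roots.

Discriminant = 169, 2 distinct real rational roots


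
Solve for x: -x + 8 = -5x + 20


Starting with: -x + 8 = -5x + 20
Move all x terms to left: (-1 + 5)x = 20 - 8
Simplify: 4x = 12
Divide both sides by 4: x = 3

x = 3


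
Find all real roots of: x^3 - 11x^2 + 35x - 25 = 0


Let p(x) = x^3 - 11x^2 + 35x - 25. By the rational root theorem (leading coefficient 1), any rational root is an integer divisor of 25: try ±1, ±2, ... in turn.
Test x = 1: value = 0 ✓, so (x - 1) is a factor.
Synthetic division by (x - 1): bring down 1; 1(1) - 11 = -10; (-10)(1) + 35 = 25; 25(1) - 25 = 0 → quotient x^2 - 10x + 25, remainder 0.
Solve the quadratic x^2 - 10x + 25 = 0: discriminant = (-10)^2 - 4(1)(25) = 100 - 100 = 0.
Discriminant = 0, so a double root: x = 10/2 = 5.

x = 1, x = 5 (multiplicity 2)


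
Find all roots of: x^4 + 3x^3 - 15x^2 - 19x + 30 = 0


Let p(x) = x^4 + 3x^3 - 15x^2 - 19x + 30. By the rational root theorem (leading coefficient 1), any rational root is an integer divisor of 30: try ±1, ±2, ... in turn.
Test x = 1: value = 0 ✓, so (x - 1) is a factor.
Synthetic division by (x - 1): bring down 1; 1(1) + 3 = 4; 4(1) - 15 = -11; (-11)(1) - 19 = -30; (-30)(1) + 30 = 0 → quotient x^3 + 4x^2 - 11x - 30, remainder 0.
Continue with the quotient x^3 + 4x^2 - 11x - 30 (candidates must divide 30; re-test x = 1 first in case it repeats).
Test x = 1: value = -36 ≠ 0.
Test x = -1: value = -16 ≠ 0.
Test x = 2: value = -28 ≠ 0.
Test x = -2: value = 0 ✓, so (x + 2) is a factor.
Synthetic division by (x + 2): bring down 1; 1(-2) + 4 = 2; 2(-2) - 11 = -15; (-15)(-2) - 30 = 0 → quotient x^2 + 2x - 15, remainder 0.
Solve the quadratic x^2 + 2x - 15 = 0: discriminant = 2^2 - 4(1)(-15) = 4 + 60 = 64.
sqrt(64) = 8, so x = (-2 ± 8)/2: x = 3 or x = -5.
Collecting all roots found:

x = -5, x = -2, x = 1, x = 3
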